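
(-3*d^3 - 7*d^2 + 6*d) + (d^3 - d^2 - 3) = -2*d^3 - 8*d^2 + 6*d - 3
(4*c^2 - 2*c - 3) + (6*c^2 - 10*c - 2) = 10*c^2 - 12*c - 5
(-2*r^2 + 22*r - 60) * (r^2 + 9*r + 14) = -2*r^4 + 4*r^3 + 110*r^2 - 232*r - 840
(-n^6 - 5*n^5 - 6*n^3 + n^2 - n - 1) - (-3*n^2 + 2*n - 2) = -n^6 - 5*n^5 - 6*n^3 + 4*n^2 - 3*n + 1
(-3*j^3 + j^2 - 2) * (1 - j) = 3*j^4 - 4*j^3 + j^2 + 2*j - 2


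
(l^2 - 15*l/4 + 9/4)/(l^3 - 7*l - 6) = (l - 3/4)/(l^2 + 3*l + 2)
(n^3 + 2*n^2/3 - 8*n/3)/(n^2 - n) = (3*n^2 + 2*n - 8)/(3*(n - 1))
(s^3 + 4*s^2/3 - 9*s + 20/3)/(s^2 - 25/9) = 3*(s^2 + 3*s - 4)/(3*s + 5)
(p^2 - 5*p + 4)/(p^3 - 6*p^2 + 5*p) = (p - 4)/(p*(p - 5))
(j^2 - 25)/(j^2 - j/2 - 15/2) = 2*(25 - j^2)/(-2*j^2 + j + 15)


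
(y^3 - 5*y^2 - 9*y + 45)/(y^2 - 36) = (y^3 - 5*y^2 - 9*y + 45)/(y^2 - 36)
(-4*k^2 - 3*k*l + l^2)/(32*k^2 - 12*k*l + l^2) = (-k - l)/(8*k - l)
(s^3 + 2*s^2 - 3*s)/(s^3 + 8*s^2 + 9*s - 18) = s/(s + 6)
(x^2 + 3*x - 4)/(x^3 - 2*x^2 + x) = (x + 4)/(x*(x - 1))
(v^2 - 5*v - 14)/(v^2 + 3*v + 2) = (v - 7)/(v + 1)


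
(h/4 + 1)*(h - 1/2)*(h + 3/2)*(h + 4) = h^4/4 + 9*h^3/4 + 93*h^2/16 + 5*h/2 - 3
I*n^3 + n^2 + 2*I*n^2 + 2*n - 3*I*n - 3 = (n + 3)*(n - I)*(I*n - I)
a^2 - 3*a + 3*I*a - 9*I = (a - 3)*(a + 3*I)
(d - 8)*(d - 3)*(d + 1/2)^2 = d^4 - 10*d^3 + 53*d^2/4 + 85*d/4 + 6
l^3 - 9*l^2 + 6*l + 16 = (l - 8)*(l - 2)*(l + 1)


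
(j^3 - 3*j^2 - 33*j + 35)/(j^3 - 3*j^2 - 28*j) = (j^2 + 4*j - 5)/(j*(j + 4))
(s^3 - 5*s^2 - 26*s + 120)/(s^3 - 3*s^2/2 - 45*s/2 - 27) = 2*(s^2 + s - 20)/(2*s^2 + 9*s + 9)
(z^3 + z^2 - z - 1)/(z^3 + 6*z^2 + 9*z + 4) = (z - 1)/(z + 4)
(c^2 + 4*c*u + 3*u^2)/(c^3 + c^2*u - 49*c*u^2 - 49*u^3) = (-c - 3*u)/(-c^2 + 49*u^2)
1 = 1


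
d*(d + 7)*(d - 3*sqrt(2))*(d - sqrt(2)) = d^4 - 4*sqrt(2)*d^3 + 7*d^3 - 28*sqrt(2)*d^2 + 6*d^2 + 42*d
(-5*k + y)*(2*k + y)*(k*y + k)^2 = -10*k^4*y^2 - 20*k^4*y - 10*k^4 - 3*k^3*y^3 - 6*k^3*y^2 - 3*k^3*y + k^2*y^4 + 2*k^2*y^3 + k^2*y^2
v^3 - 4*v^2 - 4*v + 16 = (v - 4)*(v - 2)*(v + 2)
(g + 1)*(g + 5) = g^2 + 6*g + 5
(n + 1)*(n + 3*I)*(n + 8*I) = n^3 + n^2 + 11*I*n^2 - 24*n + 11*I*n - 24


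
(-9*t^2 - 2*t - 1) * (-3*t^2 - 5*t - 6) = 27*t^4 + 51*t^3 + 67*t^2 + 17*t + 6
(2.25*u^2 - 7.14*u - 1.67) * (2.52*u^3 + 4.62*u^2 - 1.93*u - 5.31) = 5.67*u^5 - 7.5978*u^4 - 41.5377*u^3 - 5.8827*u^2 + 41.1365*u + 8.8677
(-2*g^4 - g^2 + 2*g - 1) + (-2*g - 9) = -2*g^4 - g^2 - 10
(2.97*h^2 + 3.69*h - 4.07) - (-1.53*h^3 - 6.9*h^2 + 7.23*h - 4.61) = 1.53*h^3 + 9.87*h^2 - 3.54*h + 0.54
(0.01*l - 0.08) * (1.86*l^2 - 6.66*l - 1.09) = 0.0186*l^3 - 0.2154*l^2 + 0.5219*l + 0.0872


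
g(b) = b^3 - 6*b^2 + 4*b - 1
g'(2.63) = -6.81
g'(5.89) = 37.40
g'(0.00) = 4.00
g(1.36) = -4.14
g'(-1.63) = 31.53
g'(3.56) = -0.70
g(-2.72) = -76.39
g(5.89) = 18.74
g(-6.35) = -524.38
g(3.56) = -17.68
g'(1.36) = -6.77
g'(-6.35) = 201.17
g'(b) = 3*b^2 - 12*b + 4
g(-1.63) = -27.79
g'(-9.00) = 355.00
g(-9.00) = -1252.00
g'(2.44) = -7.42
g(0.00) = -1.00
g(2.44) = -12.43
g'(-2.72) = 58.84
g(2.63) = -13.79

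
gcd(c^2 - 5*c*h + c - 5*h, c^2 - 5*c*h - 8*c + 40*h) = c - 5*h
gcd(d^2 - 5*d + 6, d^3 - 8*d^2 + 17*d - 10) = d - 2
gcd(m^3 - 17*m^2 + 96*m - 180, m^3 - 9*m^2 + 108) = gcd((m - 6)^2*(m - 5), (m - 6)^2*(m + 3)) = m^2 - 12*m + 36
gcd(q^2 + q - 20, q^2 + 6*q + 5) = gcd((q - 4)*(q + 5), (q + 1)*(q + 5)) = q + 5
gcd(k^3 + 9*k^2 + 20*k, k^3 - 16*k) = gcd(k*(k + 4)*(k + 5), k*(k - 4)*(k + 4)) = k^2 + 4*k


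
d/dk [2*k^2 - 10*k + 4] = 4*k - 10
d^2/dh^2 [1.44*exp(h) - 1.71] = 1.44*exp(h)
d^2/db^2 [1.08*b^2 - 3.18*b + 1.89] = 2.16000000000000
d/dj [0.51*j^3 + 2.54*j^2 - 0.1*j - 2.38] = 1.53*j^2 + 5.08*j - 0.1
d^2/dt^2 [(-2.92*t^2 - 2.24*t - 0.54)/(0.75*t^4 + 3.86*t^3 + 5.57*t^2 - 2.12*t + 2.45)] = (-9.855*t^8 - 65.8404*t^7 - 172.448864*t^6 - 359.008824*t^5 - 462.08466*t^4 + 41.9814880000001*t^3 + 431.190732*t^2 + 252.308856*t - 48.439452)/(0.421875*t^12 + 6.51375*t^11 + 42.923475*t^10 + 150.685856*t^9 + 286.088316*t^8 + 253.925586*t^7 + 80.3598590000001*t^6 + 147.406728*t^5 + 196.347024*t^4 - 113.602658*t^3 + 133.335615*t^2 - 38.1759*t + 14.706125)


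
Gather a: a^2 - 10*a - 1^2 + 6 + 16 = a^2 - 10*a + 21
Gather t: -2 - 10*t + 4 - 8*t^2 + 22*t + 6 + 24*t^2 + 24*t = 16*t^2 + 36*t + 8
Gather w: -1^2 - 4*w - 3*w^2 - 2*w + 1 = -3*w^2 - 6*w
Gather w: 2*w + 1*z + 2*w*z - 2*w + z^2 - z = 2*w*z + z^2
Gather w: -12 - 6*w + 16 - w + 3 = 7 - 7*w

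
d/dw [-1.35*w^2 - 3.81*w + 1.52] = -2.7*w - 3.81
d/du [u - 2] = 1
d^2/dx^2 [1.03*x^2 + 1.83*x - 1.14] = 2.06000000000000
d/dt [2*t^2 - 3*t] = 4*t - 3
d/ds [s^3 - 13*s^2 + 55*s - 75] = 3*s^2 - 26*s + 55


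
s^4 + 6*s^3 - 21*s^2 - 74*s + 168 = (s - 3)*(s - 2)*(s + 4)*(s + 7)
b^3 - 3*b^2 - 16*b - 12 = (b - 6)*(b + 1)*(b + 2)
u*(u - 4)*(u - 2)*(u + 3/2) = u^4 - 9*u^3/2 - u^2 + 12*u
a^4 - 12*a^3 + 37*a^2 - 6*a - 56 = (a - 7)*(a - 4)*(a - 2)*(a + 1)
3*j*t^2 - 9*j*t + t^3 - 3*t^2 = t*(3*j + t)*(t - 3)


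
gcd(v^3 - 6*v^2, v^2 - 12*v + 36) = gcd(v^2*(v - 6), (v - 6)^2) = v - 6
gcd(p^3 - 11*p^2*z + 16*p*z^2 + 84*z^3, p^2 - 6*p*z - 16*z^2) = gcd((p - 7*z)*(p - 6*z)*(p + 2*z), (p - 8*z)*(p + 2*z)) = p + 2*z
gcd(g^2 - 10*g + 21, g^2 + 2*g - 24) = 1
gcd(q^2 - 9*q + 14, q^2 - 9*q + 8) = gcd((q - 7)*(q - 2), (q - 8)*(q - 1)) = 1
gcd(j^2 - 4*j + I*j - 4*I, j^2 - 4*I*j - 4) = 1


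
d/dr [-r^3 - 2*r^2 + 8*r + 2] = -3*r^2 - 4*r + 8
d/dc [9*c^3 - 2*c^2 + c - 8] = 27*c^2 - 4*c + 1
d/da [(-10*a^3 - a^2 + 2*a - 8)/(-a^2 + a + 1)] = (10*a^4 - 20*a^3 - 29*a^2 - 18*a + 10)/(a^4 - 2*a^3 - a^2 + 2*a + 1)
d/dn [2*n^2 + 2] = 4*n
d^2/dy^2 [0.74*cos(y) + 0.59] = -0.74*cos(y)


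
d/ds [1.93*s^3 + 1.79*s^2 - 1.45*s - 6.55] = 5.79*s^2 + 3.58*s - 1.45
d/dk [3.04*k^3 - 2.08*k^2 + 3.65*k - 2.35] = 9.12*k^2 - 4.16*k + 3.65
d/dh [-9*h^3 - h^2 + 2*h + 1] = -27*h^2 - 2*h + 2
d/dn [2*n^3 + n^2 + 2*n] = 6*n^2 + 2*n + 2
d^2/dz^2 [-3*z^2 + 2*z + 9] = -6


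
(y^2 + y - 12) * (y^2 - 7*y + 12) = y^4 - 6*y^3 - 7*y^2 + 96*y - 144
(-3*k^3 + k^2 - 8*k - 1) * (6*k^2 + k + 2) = -18*k^5 + 3*k^4 - 53*k^3 - 12*k^2 - 17*k - 2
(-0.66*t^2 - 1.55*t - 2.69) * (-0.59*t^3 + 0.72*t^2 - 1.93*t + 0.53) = 0.3894*t^5 + 0.4393*t^4 + 1.7449*t^3 + 0.7049*t^2 + 4.3702*t - 1.4257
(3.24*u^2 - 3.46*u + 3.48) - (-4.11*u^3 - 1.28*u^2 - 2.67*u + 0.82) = 4.11*u^3 + 4.52*u^2 - 0.79*u + 2.66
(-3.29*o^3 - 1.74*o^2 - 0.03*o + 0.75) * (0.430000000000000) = -1.4147*o^3 - 0.7482*o^2 - 0.0129*o + 0.3225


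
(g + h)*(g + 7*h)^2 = g^3 + 15*g^2*h + 63*g*h^2 + 49*h^3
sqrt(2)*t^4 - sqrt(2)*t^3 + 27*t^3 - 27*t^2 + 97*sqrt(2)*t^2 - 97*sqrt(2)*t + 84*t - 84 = (t - 1)*(t + 6*sqrt(2))*(t + 7*sqrt(2))*(sqrt(2)*t + 1)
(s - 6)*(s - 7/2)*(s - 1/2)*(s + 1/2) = s^4 - 19*s^3/2 + 83*s^2/4 + 19*s/8 - 21/4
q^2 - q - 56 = (q - 8)*(q + 7)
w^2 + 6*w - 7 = (w - 1)*(w + 7)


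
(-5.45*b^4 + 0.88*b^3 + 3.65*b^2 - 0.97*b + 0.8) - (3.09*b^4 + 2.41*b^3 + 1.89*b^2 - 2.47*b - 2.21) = -8.54*b^4 - 1.53*b^3 + 1.76*b^2 + 1.5*b + 3.01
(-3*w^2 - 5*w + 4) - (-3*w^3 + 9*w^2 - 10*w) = 3*w^3 - 12*w^2 + 5*w + 4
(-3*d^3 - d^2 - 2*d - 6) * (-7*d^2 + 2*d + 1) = 21*d^5 + d^4 + 9*d^3 + 37*d^2 - 14*d - 6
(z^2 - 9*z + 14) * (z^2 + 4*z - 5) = z^4 - 5*z^3 - 27*z^2 + 101*z - 70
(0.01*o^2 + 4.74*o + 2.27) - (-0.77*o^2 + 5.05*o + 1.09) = 0.78*o^2 - 0.31*o + 1.18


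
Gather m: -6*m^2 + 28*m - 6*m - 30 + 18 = -6*m^2 + 22*m - 12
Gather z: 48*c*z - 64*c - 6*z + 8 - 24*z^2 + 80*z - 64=-64*c - 24*z^2 + z*(48*c + 74) - 56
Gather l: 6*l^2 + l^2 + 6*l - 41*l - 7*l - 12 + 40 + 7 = 7*l^2 - 42*l + 35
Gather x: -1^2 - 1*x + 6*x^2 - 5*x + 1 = 6*x^2 - 6*x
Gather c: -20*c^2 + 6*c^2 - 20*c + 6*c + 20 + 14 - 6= -14*c^2 - 14*c + 28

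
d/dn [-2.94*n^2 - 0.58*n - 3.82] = -5.88*n - 0.58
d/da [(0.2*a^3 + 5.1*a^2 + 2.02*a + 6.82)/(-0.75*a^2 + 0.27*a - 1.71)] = (-0.15*a^4 + 0.108*a^3 + 1.866*a^2 - 7.212*a - 5.2956)/(0.5625*a^4 - 0.405*a^3 + 2.6379*a^2 - 0.9234*a + 2.9241)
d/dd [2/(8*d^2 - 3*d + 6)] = 2*(3 - 16*d)/(8*d^2 - 3*d + 6)^2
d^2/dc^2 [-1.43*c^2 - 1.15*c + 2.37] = -2.86000000000000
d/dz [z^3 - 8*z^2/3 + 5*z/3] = 3*z^2 - 16*z/3 + 5/3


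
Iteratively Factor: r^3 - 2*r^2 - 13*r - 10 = (r + 1)*(r^2 - 3*r - 10) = (r + 1)*(r + 2)*(r - 5)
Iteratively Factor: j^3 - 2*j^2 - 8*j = (j - 4)*(j^2 + 2*j) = j*(j - 4)*(j + 2)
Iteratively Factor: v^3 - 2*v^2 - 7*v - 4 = (v + 1)*(v^2 - 3*v - 4) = (v - 4)*(v + 1)*(v + 1)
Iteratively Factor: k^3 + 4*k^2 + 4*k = (k)*(k^2 + 4*k + 4) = k*(k + 2)*(k + 2)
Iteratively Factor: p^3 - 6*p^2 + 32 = (p + 2)*(p^2 - 8*p + 16) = (p - 4)*(p + 2)*(p - 4)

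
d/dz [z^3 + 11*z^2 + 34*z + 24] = 3*z^2 + 22*z + 34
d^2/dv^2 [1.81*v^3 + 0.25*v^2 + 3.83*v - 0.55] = 10.86*v + 0.5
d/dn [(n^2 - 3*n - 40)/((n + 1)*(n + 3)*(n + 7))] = (-n^4 + 6*n^3 + 184*n^2 + 922*n + 1177)/(n^6 + 22*n^5 + 183*n^4 + 724*n^3 + 1423*n^2 + 1302*n + 441)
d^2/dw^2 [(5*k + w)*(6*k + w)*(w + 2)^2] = 60*k^2 + 66*k*w + 88*k + 12*w^2 + 24*w + 8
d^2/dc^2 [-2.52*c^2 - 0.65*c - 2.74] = -5.04000000000000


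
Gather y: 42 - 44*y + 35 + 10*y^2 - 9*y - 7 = 10*y^2 - 53*y + 70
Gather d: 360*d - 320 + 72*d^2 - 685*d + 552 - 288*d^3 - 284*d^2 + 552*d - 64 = -288*d^3 - 212*d^2 + 227*d + 168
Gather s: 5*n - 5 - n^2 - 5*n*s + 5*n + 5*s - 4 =-n^2 + 10*n + s*(5 - 5*n) - 9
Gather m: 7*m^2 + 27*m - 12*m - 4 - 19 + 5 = 7*m^2 + 15*m - 18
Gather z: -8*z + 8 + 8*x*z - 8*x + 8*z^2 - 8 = -8*x + 8*z^2 + z*(8*x - 8)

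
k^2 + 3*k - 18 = (k - 3)*(k + 6)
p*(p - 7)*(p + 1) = p^3 - 6*p^2 - 7*p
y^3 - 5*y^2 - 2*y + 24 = (y - 4)*(y - 3)*(y + 2)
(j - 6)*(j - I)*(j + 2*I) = j^3 - 6*j^2 + I*j^2 + 2*j - 6*I*j - 12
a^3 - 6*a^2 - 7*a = a*(a - 7)*(a + 1)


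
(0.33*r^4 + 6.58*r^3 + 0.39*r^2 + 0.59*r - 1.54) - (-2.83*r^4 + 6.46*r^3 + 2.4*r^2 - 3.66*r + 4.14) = 3.16*r^4 + 0.12*r^3 - 2.01*r^2 + 4.25*r - 5.68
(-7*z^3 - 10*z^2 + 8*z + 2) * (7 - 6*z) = 42*z^4 + 11*z^3 - 118*z^2 + 44*z + 14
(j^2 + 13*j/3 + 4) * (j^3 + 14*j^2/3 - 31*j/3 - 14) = j^5 + 9*j^4 + 125*j^3/9 - 361*j^2/9 - 102*j - 56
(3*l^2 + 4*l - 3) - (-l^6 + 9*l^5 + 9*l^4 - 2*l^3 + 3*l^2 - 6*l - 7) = l^6 - 9*l^5 - 9*l^4 + 2*l^3 + 10*l + 4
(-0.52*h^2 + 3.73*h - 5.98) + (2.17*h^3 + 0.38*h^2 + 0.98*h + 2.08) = 2.17*h^3 - 0.14*h^2 + 4.71*h - 3.9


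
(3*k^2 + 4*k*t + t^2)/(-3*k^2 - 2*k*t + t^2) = (3*k + t)/(-3*k + t)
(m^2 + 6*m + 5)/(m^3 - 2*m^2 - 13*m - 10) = (m + 5)/(m^2 - 3*m - 10)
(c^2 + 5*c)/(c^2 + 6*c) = (c + 5)/(c + 6)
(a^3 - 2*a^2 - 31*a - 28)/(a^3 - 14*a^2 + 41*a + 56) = (a + 4)/(a - 8)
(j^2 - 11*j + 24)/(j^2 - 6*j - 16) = (j - 3)/(j + 2)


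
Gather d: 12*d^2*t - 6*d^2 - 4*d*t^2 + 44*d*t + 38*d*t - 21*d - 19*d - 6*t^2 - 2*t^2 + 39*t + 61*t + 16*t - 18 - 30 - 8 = d^2*(12*t - 6) + d*(-4*t^2 + 82*t - 40) - 8*t^2 + 116*t - 56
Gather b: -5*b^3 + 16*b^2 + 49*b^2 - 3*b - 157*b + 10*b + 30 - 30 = -5*b^3 + 65*b^2 - 150*b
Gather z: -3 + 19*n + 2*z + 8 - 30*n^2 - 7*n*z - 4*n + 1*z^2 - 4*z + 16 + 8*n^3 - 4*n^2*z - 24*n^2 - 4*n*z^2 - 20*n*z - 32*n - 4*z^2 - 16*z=8*n^3 - 54*n^2 - 17*n + z^2*(-4*n - 3) + z*(-4*n^2 - 27*n - 18) + 21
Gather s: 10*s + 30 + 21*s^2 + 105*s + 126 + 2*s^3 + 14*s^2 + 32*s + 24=2*s^3 + 35*s^2 + 147*s + 180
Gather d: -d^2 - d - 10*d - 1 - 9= -d^2 - 11*d - 10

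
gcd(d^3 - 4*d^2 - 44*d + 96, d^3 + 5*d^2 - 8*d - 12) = d^2 + 4*d - 12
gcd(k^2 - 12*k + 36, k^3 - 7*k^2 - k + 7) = 1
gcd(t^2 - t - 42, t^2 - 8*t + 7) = t - 7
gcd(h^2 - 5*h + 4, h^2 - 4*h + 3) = h - 1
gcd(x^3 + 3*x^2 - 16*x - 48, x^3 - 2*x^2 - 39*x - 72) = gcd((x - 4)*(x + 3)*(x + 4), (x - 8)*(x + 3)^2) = x + 3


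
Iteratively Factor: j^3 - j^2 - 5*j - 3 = (j + 1)*(j^2 - 2*j - 3) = (j + 1)^2*(j - 3)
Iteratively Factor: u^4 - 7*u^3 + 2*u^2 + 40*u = (u - 4)*(u^3 - 3*u^2 - 10*u) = (u - 5)*(u - 4)*(u^2 + 2*u) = u*(u - 5)*(u - 4)*(u + 2)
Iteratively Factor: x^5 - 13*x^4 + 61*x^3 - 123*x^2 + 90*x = (x - 2)*(x^4 - 11*x^3 + 39*x^2 - 45*x) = x*(x - 2)*(x^3 - 11*x^2 + 39*x - 45) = x*(x - 5)*(x - 2)*(x^2 - 6*x + 9) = x*(x - 5)*(x - 3)*(x - 2)*(x - 3)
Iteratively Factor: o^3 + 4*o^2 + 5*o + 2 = (o + 1)*(o^2 + 3*o + 2) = (o + 1)^2*(o + 2)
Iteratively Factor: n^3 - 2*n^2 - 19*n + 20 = (n - 5)*(n^2 + 3*n - 4) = (n - 5)*(n + 4)*(n - 1)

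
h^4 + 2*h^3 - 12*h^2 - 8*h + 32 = (h - 2)^2*(h + 2)*(h + 4)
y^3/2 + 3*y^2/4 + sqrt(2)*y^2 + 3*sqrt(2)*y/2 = y*(y/2 + sqrt(2))*(y + 3/2)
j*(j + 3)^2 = j^3 + 6*j^2 + 9*j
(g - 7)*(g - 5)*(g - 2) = g^3 - 14*g^2 + 59*g - 70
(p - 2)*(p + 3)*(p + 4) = p^3 + 5*p^2 - 2*p - 24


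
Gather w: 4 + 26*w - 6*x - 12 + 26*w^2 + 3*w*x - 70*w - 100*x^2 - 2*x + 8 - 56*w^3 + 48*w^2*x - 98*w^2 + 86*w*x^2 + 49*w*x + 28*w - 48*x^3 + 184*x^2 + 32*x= -56*w^3 + w^2*(48*x - 72) + w*(86*x^2 + 52*x - 16) - 48*x^3 + 84*x^2 + 24*x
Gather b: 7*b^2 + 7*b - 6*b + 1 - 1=7*b^2 + b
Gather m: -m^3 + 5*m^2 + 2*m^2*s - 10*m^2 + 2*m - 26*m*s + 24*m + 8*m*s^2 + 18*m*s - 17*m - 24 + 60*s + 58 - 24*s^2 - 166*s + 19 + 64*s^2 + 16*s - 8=-m^3 + m^2*(2*s - 5) + m*(8*s^2 - 8*s + 9) + 40*s^2 - 90*s + 45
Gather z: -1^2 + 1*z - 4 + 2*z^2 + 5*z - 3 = 2*z^2 + 6*z - 8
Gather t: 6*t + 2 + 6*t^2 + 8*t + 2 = 6*t^2 + 14*t + 4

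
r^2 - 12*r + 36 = (r - 6)^2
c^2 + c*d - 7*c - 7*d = (c - 7)*(c + d)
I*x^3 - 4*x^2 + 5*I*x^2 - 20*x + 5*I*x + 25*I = (x + 5)*(x + 5*I)*(I*x + 1)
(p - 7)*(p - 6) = p^2 - 13*p + 42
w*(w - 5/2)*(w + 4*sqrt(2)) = w^3 - 5*w^2/2 + 4*sqrt(2)*w^2 - 10*sqrt(2)*w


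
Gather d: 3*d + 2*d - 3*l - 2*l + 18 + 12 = 5*d - 5*l + 30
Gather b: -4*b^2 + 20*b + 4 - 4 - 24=-4*b^2 + 20*b - 24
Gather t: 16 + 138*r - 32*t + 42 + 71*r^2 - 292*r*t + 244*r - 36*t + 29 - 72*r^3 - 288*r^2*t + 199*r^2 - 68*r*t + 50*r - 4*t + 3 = -72*r^3 + 270*r^2 + 432*r + t*(-288*r^2 - 360*r - 72) + 90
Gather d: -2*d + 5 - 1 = 4 - 2*d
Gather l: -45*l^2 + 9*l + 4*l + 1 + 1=-45*l^2 + 13*l + 2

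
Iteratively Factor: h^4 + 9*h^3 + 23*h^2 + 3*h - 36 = (h + 4)*(h^3 + 5*h^2 + 3*h - 9) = (h + 3)*(h + 4)*(h^2 + 2*h - 3) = (h - 1)*(h + 3)*(h + 4)*(h + 3)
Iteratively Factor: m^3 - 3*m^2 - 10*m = (m - 5)*(m^2 + 2*m) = (m - 5)*(m + 2)*(m)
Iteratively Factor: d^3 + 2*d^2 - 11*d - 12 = (d - 3)*(d^2 + 5*d + 4) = (d - 3)*(d + 4)*(d + 1)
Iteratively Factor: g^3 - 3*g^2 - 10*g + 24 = (g + 3)*(g^2 - 6*g + 8) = (g - 4)*(g + 3)*(g - 2)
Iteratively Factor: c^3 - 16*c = (c + 4)*(c^2 - 4*c) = (c - 4)*(c + 4)*(c)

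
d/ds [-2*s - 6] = -2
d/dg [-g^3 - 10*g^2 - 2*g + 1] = -3*g^2 - 20*g - 2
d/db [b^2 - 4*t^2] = 2*b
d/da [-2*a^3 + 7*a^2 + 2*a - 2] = -6*a^2 + 14*a + 2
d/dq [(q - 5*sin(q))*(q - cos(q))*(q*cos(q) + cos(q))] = (q + 1)*(q - 5*sin(q))*(sin(q) + 1)*cos(q) - (q + 1)*(q - cos(q))*(5*cos(q) - 1)*cos(q) - (q - 5*sin(q))*(q - cos(q))*(q*sin(q) - sqrt(2)*cos(q + pi/4))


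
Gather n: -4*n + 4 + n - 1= 3 - 3*n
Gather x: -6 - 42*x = -42*x - 6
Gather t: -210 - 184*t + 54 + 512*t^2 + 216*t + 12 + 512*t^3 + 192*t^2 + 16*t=512*t^3 + 704*t^2 + 48*t - 144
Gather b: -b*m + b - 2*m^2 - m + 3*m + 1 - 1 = b*(1 - m) - 2*m^2 + 2*m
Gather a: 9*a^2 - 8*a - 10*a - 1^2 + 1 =9*a^2 - 18*a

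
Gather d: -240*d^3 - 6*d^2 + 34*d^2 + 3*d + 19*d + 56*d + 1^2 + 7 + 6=-240*d^3 + 28*d^2 + 78*d + 14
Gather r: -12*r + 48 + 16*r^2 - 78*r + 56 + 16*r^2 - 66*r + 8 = 32*r^2 - 156*r + 112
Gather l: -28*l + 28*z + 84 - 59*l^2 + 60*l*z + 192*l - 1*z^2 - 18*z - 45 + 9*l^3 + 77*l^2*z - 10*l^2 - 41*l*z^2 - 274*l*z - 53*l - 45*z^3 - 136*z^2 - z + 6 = 9*l^3 + l^2*(77*z - 69) + l*(-41*z^2 - 214*z + 111) - 45*z^3 - 137*z^2 + 9*z + 45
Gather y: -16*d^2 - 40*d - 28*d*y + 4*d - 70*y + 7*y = -16*d^2 - 36*d + y*(-28*d - 63)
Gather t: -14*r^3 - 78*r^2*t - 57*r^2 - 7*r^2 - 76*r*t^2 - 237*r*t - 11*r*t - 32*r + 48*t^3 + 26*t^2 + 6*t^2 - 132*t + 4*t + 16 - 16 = -14*r^3 - 64*r^2 - 32*r + 48*t^3 + t^2*(32 - 76*r) + t*(-78*r^2 - 248*r - 128)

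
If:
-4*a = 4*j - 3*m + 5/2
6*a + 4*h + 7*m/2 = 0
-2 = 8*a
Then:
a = -1/4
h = 3/8 - 7*m/8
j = 3*m/4 - 3/8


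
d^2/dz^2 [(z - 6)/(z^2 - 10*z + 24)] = 2/(z^3 - 12*z^2 + 48*z - 64)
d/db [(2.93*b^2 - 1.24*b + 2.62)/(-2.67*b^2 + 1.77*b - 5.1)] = (1.8753*b^2 - 15.8952*b + 1.6866)/(7.1289*b^4 - 9.4518*b^3 + 30.3669*b^2 - 18.054*b + 26.01)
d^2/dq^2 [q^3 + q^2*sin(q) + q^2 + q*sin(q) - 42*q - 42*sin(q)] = -q^2*sin(q) - q*sin(q) + 4*q*cos(q) + 6*q + 44*sin(q) + 2*cos(q) + 2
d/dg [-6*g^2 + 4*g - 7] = 4 - 12*g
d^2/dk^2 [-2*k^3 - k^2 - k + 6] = -12*k - 2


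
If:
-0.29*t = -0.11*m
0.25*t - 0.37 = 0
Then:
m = 3.90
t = 1.48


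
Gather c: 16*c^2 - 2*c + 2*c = 16*c^2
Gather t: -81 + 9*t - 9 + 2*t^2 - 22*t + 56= 2*t^2 - 13*t - 34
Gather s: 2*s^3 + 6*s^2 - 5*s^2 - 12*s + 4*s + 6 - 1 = 2*s^3 + s^2 - 8*s + 5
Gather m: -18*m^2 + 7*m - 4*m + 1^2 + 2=-18*m^2 + 3*m + 3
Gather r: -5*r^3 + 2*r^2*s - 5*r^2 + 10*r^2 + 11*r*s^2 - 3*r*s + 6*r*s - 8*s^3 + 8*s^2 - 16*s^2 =-5*r^3 + r^2*(2*s + 5) + r*(11*s^2 + 3*s) - 8*s^3 - 8*s^2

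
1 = 1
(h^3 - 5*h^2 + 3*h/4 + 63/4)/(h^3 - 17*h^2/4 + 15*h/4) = (4*h^2 - 8*h - 21)/(h*(4*h - 5))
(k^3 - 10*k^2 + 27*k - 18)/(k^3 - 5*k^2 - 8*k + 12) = (k - 3)/(k + 2)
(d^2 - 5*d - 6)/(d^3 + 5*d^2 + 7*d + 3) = (d - 6)/(d^2 + 4*d + 3)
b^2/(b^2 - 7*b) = b/(b - 7)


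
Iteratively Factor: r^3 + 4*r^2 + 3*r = (r)*(r^2 + 4*r + 3) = r*(r + 3)*(r + 1)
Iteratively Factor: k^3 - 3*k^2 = (k)*(k^2 - 3*k) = k^2*(k - 3)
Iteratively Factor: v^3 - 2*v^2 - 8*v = (v)*(v^2 - 2*v - 8) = v*(v - 4)*(v + 2)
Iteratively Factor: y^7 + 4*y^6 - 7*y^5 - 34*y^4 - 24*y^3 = (y + 2)*(y^6 + 2*y^5 - 11*y^4 - 12*y^3) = y*(y + 2)*(y^5 + 2*y^4 - 11*y^3 - 12*y^2) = y*(y + 1)*(y + 2)*(y^4 + y^3 - 12*y^2) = y^2*(y + 1)*(y + 2)*(y^3 + y^2 - 12*y) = y^2*(y + 1)*(y + 2)*(y + 4)*(y^2 - 3*y) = y^2*(y - 3)*(y + 1)*(y + 2)*(y + 4)*(y)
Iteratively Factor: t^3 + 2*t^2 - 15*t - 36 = (t + 3)*(t^2 - t - 12) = (t - 4)*(t + 3)*(t + 3)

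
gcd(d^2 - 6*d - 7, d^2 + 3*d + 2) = d + 1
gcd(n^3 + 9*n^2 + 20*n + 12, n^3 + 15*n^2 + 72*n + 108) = n + 6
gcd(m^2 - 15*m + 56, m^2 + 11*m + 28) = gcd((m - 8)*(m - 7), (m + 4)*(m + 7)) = 1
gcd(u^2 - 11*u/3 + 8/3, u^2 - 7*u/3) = 1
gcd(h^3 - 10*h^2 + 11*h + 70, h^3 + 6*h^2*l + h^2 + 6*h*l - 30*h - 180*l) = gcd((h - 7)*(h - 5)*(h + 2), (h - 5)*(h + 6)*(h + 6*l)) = h - 5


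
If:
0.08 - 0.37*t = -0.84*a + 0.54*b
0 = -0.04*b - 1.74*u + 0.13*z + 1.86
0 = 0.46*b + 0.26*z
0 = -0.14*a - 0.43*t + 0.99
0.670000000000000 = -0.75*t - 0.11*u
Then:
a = 9.25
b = 15.02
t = -0.71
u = -1.26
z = -26.57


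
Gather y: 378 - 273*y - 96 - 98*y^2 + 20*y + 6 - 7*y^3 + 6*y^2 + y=-7*y^3 - 92*y^2 - 252*y + 288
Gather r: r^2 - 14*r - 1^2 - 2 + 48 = r^2 - 14*r + 45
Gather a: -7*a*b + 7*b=-7*a*b + 7*b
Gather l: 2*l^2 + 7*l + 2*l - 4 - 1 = 2*l^2 + 9*l - 5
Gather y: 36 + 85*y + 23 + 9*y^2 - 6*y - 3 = 9*y^2 + 79*y + 56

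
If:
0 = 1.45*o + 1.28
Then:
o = -0.88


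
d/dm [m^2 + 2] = 2*m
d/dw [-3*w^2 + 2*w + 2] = 2 - 6*w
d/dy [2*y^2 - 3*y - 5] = 4*y - 3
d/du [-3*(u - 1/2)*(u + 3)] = -6*u - 15/2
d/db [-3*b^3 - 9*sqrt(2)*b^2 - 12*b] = -9*b^2 - 18*sqrt(2)*b - 12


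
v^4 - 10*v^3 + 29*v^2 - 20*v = v*(v - 5)*(v - 4)*(v - 1)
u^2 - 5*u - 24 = (u - 8)*(u + 3)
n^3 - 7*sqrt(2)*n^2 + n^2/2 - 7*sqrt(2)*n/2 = n*(n + 1/2)*(n - 7*sqrt(2))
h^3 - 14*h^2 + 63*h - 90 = (h - 6)*(h - 5)*(h - 3)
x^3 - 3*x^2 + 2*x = x*(x - 2)*(x - 1)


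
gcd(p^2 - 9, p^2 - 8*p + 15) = p - 3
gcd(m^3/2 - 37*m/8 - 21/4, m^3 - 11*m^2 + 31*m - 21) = 1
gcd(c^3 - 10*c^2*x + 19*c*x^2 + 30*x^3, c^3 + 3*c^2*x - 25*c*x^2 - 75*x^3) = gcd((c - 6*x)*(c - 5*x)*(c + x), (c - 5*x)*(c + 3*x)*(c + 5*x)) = -c + 5*x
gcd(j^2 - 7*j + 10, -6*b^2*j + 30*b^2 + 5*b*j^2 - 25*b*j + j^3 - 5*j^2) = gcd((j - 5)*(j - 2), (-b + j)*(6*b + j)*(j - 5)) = j - 5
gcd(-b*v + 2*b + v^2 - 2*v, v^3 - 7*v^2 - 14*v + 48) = v - 2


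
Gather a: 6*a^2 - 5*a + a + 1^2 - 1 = 6*a^2 - 4*a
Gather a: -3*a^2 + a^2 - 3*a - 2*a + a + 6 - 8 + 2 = -2*a^2 - 4*a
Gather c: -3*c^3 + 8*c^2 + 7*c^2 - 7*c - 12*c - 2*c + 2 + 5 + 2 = -3*c^3 + 15*c^2 - 21*c + 9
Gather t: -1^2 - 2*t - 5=-2*t - 6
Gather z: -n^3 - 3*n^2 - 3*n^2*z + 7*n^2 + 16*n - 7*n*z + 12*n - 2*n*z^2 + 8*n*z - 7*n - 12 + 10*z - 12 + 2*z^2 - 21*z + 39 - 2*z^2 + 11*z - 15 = -n^3 + 4*n^2 - 2*n*z^2 + 21*n + z*(-3*n^2 + n)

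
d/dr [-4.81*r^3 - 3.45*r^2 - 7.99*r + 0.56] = -14.43*r^2 - 6.9*r - 7.99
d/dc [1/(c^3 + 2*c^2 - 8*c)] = (-3*c^2 - 4*c + 8)/(c^2*(c^2 + 2*c - 8)^2)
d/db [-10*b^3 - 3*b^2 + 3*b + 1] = -30*b^2 - 6*b + 3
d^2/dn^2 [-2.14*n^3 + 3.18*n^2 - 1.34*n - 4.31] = 6.36 - 12.84*n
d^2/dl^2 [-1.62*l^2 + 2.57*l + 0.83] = -3.24000000000000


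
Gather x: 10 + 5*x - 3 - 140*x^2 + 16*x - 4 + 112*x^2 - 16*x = -28*x^2 + 5*x + 3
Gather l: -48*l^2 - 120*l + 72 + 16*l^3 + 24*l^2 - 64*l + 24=16*l^3 - 24*l^2 - 184*l + 96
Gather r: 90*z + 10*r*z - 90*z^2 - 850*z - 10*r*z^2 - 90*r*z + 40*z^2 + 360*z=r*(-10*z^2 - 80*z) - 50*z^2 - 400*z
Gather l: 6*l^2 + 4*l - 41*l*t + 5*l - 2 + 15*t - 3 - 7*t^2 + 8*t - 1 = 6*l^2 + l*(9 - 41*t) - 7*t^2 + 23*t - 6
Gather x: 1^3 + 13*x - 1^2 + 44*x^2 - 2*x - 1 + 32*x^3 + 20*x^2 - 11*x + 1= 32*x^3 + 64*x^2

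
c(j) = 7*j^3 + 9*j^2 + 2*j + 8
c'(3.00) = 245.00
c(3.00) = 284.00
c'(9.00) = 1865.00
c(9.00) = 5858.00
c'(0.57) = 19.08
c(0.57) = 13.36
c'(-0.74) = 0.18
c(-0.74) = 8.61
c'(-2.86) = 122.29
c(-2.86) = -87.86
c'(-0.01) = 1.82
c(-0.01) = 7.98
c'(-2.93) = 129.54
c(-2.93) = -96.67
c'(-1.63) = 28.45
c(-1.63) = -1.66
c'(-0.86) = 2.05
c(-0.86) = 8.48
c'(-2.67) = 103.65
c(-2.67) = -66.42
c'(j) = 21*j^2 + 18*j + 2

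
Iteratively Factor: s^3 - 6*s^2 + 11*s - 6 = (s - 2)*(s^2 - 4*s + 3) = (s - 2)*(s - 1)*(s - 3)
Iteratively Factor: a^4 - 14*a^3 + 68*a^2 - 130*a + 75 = (a - 5)*(a^3 - 9*a^2 + 23*a - 15) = (a - 5)*(a - 1)*(a^2 - 8*a + 15) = (a - 5)^2*(a - 1)*(a - 3)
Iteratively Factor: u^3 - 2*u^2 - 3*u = (u)*(u^2 - 2*u - 3) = u*(u + 1)*(u - 3)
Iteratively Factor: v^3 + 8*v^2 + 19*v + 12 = (v + 1)*(v^2 + 7*v + 12) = (v + 1)*(v + 3)*(v + 4)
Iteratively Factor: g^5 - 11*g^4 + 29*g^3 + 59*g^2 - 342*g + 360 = (g - 5)*(g^4 - 6*g^3 - g^2 + 54*g - 72) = (g - 5)*(g - 3)*(g^3 - 3*g^2 - 10*g + 24) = (g - 5)*(g - 3)*(g + 3)*(g^2 - 6*g + 8) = (g - 5)*(g - 3)*(g - 2)*(g + 3)*(g - 4)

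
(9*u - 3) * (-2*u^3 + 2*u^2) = -18*u^4 + 24*u^3 - 6*u^2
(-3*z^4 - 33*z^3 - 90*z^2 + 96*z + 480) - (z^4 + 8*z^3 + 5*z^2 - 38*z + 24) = -4*z^4 - 41*z^3 - 95*z^2 + 134*z + 456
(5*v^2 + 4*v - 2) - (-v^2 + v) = 6*v^2 + 3*v - 2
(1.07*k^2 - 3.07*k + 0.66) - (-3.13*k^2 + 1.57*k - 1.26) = 4.2*k^2 - 4.64*k + 1.92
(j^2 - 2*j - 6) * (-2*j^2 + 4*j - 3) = -2*j^4 + 8*j^3 + j^2 - 18*j + 18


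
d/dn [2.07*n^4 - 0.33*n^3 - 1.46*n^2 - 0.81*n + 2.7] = 8.28*n^3 - 0.99*n^2 - 2.92*n - 0.81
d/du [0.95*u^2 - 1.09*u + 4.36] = 1.9*u - 1.09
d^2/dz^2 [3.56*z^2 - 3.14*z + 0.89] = 7.12000000000000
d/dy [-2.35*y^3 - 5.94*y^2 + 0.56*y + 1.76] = -7.05*y^2 - 11.88*y + 0.56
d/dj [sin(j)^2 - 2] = sin(2*j)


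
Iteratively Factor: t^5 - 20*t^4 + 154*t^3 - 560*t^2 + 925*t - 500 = (t - 5)*(t^4 - 15*t^3 + 79*t^2 - 165*t + 100) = (t - 5)^2*(t^3 - 10*t^2 + 29*t - 20) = (t - 5)^3*(t^2 - 5*t + 4) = (t - 5)^3*(t - 4)*(t - 1)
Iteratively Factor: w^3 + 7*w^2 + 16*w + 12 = (w + 3)*(w^2 + 4*w + 4) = (w + 2)*(w + 3)*(w + 2)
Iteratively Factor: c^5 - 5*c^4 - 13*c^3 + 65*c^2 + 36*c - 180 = (c + 2)*(c^4 - 7*c^3 + c^2 + 63*c - 90) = (c - 3)*(c + 2)*(c^3 - 4*c^2 - 11*c + 30) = (c - 3)*(c - 2)*(c + 2)*(c^2 - 2*c - 15) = (c - 5)*(c - 3)*(c - 2)*(c + 2)*(c + 3)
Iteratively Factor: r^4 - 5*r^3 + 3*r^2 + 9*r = (r + 1)*(r^3 - 6*r^2 + 9*r) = (r - 3)*(r + 1)*(r^2 - 3*r) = (r - 3)^2*(r + 1)*(r)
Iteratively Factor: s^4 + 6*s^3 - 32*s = (s + 4)*(s^3 + 2*s^2 - 8*s) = (s - 2)*(s + 4)*(s^2 + 4*s) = (s - 2)*(s + 4)^2*(s)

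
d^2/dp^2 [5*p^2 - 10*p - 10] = 10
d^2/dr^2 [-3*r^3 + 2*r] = -18*r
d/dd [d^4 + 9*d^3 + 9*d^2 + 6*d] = 4*d^3 + 27*d^2 + 18*d + 6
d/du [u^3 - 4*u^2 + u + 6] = 3*u^2 - 8*u + 1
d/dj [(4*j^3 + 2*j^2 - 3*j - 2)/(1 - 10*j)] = (-80*j^3 - 8*j^2 + 4*j - 23)/(100*j^2 - 20*j + 1)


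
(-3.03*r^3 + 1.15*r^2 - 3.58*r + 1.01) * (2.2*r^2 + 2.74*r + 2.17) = -6.666*r^5 - 5.7722*r^4 - 11.3001*r^3 - 5.0917*r^2 - 5.0012*r + 2.1917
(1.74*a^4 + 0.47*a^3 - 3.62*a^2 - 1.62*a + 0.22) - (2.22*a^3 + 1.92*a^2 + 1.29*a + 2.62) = 1.74*a^4 - 1.75*a^3 - 5.54*a^2 - 2.91*a - 2.4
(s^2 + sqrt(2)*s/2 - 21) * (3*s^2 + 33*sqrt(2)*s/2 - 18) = 3*s^4 + 18*sqrt(2)*s^3 - 129*s^2/2 - 711*sqrt(2)*s/2 + 378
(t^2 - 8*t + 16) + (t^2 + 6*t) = 2*t^2 - 2*t + 16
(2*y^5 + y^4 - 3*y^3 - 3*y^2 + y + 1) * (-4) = -8*y^5 - 4*y^4 + 12*y^3 + 12*y^2 - 4*y - 4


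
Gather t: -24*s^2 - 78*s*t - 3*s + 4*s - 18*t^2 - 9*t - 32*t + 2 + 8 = -24*s^2 + s - 18*t^2 + t*(-78*s - 41) + 10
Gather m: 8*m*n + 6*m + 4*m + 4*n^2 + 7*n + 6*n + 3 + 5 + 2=m*(8*n + 10) + 4*n^2 + 13*n + 10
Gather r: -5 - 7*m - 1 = -7*m - 6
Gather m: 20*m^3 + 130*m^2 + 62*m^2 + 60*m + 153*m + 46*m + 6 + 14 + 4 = 20*m^3 + 192*m^2 + 259*m + 24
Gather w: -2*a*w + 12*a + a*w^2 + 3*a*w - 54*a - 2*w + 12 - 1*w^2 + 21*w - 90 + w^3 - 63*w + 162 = -42*a + w^3 + w^2*(a - 1) + w*(a - 44) + 84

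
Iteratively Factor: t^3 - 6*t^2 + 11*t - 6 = (t - 2)*(t^2 - 4*t + 3) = (t - 2)*(t - 1)*(t - 3)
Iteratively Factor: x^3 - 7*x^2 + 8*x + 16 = (x + 1)*(x^2 - 8*x + 16) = (x - 4)*(x + 1)*(x - 4)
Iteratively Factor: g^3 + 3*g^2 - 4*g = (g - 1)*(g^2 + 4*g) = (g - 1)*(g + 4)*(g)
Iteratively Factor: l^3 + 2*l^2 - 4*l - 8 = (l + 2)*(l^2 - 4) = (l + 2)^2*(l - 2)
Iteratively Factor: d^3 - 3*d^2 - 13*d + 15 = (d - 1)*(d^2 - 2*d - 15) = (d - 1)*(d + 3)*(d - 5)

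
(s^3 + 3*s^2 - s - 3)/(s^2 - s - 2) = (s^2 + 2*s - 3)/(s - 2)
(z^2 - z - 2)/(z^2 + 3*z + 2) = (z - 2)/(z + 2)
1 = 1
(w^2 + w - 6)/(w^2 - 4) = (w + 3)/(w + 2)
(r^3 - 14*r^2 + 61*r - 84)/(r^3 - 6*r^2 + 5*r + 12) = (r - 7)/(r + 1)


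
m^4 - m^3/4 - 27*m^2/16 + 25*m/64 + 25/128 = (m - 5/4)*(m - 1/2)*(m + 1/4)*(m + 5/4)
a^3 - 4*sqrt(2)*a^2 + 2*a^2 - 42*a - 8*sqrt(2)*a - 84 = (a + 2)*(a - 7*sqrt(2))*(a + 3*sqrt(2))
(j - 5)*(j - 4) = j^2 - 9*j + 20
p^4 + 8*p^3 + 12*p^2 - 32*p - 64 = (p - 2)*(p + 2)*(p + 4)^2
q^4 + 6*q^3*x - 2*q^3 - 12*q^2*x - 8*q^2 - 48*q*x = q*(q - 4)*(q + 2)*(q + 6*x)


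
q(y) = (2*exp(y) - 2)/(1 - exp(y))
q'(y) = 2*exp(y)/(1 - exp(y)) + (2*exp(y) - 2)*exp(y)/(1 - exp(y))^2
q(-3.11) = -2.00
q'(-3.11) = 0.00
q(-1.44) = -2.00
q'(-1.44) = 0.00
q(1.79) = -2.00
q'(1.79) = 0.00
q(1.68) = -2.00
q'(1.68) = 0.00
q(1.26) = -2.00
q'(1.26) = 0.00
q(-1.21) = -2.00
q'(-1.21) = 0.00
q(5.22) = -2.00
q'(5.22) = 0.00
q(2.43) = -2.00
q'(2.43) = 0.00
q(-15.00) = -2.00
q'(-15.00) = 0.00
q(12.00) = -2.00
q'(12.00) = 0.00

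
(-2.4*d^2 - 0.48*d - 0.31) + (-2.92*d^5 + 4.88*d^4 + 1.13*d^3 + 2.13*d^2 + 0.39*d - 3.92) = -2.92*d^5 + 4.88*d^4 + 1.13*d^3 - 0.27*d^2 - 0.09*d - 4.23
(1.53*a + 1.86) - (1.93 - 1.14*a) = 2.67*a - 0.0699999999999998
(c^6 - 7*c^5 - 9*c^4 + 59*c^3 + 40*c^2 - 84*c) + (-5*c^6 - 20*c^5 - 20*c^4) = -4*c^6 - 27*c^5 - 29*c^4 + 59*c^3 + 40*c^2 - 84*c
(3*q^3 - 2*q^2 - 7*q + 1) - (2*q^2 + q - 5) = 3*q^3 - 4*q^2 - 8*q + 6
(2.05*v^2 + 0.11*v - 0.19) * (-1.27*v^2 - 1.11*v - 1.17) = -2.6035*v^4 - 2.4152*v^3 - 2.2793*v^2 + 0.0822000000000001*v + 0.2223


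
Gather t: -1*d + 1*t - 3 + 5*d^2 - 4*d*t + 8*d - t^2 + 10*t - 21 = 5*d^2 + 7*d - t^2 + t*(11 - 4*d) - 24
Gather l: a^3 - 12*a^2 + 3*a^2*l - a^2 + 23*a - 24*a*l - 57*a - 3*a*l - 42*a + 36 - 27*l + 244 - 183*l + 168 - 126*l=a^3 - 13*a^2 - 76*a + l*(3*a^2 - 27*a - 336) + 448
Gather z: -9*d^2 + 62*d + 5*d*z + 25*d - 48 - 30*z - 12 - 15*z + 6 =-9*d^2 + 87*d + z*(5*d - 45) - 54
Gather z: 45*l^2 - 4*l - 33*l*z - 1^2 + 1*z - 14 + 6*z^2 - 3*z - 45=45*l^2 - 4*l + 6*z^2 + z*(-33*l - 2) - 60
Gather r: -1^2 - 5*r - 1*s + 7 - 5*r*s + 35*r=r*(30 - 5*s) - s + 6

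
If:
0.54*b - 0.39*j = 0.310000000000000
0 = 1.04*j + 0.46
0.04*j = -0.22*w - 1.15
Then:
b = 0.25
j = -0.44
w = -5.15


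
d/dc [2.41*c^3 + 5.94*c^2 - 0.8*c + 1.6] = 7.23*c^2 + 11.88*c - 0.8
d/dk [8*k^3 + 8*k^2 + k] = 24*k^2 + 16*k + 1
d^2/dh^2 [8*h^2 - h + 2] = 16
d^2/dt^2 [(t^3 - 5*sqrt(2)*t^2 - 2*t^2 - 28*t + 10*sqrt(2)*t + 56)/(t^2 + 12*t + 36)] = 4*(35*sqrt(2)*t + 52*t - 150*sqrt(2) + 216)/(t^4 + 24*t^3 + 216*t^2 + 864*t + 1296)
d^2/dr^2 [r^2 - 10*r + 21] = 2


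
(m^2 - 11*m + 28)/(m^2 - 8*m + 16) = (m - 7)/(m - 4)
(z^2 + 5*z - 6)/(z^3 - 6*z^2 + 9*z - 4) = (z + 6)/(z^2 - 5*z + 4)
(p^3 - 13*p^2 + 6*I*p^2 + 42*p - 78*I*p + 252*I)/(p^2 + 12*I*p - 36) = (p^2 - 13*p + 42)/(p + 6*I)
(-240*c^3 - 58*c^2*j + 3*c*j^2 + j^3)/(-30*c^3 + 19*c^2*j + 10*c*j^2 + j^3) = (8*c - j)/(c - j)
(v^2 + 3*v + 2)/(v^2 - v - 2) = (v + 2)/(v - 2)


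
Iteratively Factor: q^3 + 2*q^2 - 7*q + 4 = (q + 4)*(q^2 - 2*q + 1) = (q - 1)*(q + 4)*(q - 1)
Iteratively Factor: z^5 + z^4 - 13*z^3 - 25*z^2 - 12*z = (z)*(z^4 + z^3 - 13*z^2 - 25*z - 12) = z*(z - 4)*(z^3 + 5*z^2 + 7*z + 3) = z*(z - 4)*(z + 3)*(z^2 + 2*z + 1) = z*(z - 4)*(z + 1)*(z + 3)*(z + 1)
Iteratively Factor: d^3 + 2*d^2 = (d)*(d^2 + 2*d) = d*(d + 2)*(d)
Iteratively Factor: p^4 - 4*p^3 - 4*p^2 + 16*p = (p - 4)*(p^3 - 4*p) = (p - 4)*(p - 2)*(p^2 + 2*p) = p*(p - 4)*(p - 2)*(p + 2)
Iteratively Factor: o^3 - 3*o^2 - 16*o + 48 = (o + 4)*(o^2 - 7*o + 12) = (o - 3)*(o + 4)*(o - 4)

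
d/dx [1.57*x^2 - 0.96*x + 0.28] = 3.14*x - 0.96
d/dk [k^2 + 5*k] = 2*k + 5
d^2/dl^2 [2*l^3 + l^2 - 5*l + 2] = 12*l + 2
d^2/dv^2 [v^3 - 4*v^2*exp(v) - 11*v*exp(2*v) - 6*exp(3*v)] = -4*v^2*exp(v) - 44*v*exp(2*v) - 16*v*exp(v) + 6*v - 54*exp(3*v) - 44*exp(2*v) - 8*exp(v)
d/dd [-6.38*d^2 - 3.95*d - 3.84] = -12.76*d - 3.95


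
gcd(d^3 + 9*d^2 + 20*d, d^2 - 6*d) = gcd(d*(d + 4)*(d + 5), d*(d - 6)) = d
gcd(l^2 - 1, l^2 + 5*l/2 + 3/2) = l + 1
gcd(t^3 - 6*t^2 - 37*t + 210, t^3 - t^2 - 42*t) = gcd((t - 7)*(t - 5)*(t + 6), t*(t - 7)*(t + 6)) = t^2 - t - 42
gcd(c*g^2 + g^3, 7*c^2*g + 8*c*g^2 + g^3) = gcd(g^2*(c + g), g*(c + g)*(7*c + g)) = c*g + g^2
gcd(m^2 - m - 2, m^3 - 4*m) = m - 2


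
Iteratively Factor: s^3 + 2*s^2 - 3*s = (s)*(s^2 + 2*s - 3) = s*(s + 3)*(s - 1)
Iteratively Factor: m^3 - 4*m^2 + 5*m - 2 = (m - 1)*(m^2 - 3*m + 2) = (m - 2)*(m - 1)*(m - 1)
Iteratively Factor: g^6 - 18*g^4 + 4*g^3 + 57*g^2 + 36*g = (g)*(g^5 - 18*g^3 + 4*g^2 + 57*g + 36) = g*(g + 4)*(g^4 - 4*g^3 - 2*g^2 + 12*g + 9) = g*(g - 3)*(g + 4)*(g^3 - g^2 - 5*g - 3) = g*(g - 3)^2*(g + 4)*(g^2 + 2*g + 1) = g*(g - 3)^2*(g + 1)*(g + 4)*(g + 1)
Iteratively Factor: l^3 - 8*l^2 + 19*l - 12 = (l - 1)*(l^2 - 7*l + 12) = (l - 3)*(l - 1)*(l - 4)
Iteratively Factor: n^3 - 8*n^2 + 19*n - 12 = (n - 4)*(n^2 - 4*n + 3) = (n - 4)*(n - 1)*(n - 3)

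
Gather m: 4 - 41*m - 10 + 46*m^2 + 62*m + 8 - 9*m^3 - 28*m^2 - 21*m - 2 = -9*m^3 + 18*m^2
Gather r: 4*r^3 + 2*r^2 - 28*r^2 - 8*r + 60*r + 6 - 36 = 4*r^3 - 26*r^2 + 52*r - 30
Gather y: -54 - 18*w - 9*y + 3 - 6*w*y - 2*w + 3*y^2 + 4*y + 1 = -20*w + 3*y^2 + y*(-6*w - 5) - 50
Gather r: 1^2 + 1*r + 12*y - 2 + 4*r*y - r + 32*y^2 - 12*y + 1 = 4*r*y + 32*y^2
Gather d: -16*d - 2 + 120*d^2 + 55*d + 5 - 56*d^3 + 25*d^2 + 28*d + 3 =-56*d^3 + 145*d^2 + 67*d + 6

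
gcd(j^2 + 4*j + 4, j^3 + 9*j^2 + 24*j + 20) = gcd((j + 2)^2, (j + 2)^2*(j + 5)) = j^2 + 4*j + 4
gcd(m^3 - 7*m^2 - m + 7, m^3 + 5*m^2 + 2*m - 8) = m - 1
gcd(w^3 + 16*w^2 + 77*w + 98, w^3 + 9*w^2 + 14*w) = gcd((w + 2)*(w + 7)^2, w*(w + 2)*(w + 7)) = w^2 + 9*w + 14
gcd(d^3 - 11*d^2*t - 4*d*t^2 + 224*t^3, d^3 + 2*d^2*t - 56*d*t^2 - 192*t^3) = -d^2 + 4*d*t + 32*t^2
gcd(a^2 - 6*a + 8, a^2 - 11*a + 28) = a - 4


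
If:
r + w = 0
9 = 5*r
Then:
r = 9/5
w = -9/5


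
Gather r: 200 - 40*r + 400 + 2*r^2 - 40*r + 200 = 2*r^2 - 80*r + 800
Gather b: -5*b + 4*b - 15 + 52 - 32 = 5 - b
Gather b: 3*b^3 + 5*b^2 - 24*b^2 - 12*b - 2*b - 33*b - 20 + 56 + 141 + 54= 3*b^3 - 19*b^2 - 47*b + 231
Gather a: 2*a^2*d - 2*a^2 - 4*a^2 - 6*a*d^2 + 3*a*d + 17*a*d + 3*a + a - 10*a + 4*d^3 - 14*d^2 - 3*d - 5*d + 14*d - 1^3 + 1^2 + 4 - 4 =a^2*(2*d - 6) + a*(-6*d^2 + 20*d - 6) + 4*d^3 - 14*d^2 + 6*d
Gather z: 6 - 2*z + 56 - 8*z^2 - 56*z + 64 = -8*z^2 - 58*z + 126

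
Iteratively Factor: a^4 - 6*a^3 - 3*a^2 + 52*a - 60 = (a - 2)*(a^3 - 4*a^2 - 11*a + 30) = (a - 2)*(a + 3)*(a^2 - 7*a + 10) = (a - 5)*(a - 2)*(a + 3)*(a - 2)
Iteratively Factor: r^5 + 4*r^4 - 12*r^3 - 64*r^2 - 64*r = (r - 4)*(r^4 + 8*r^3 + 20*r^2 + 16*r) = (r - 4)*(r + 2)*(r^3 + 6*r^2 + 8*r) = r*(r - 4)*(r + 2)*(r^2 + 6*r + 8) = r*(r - 4)*(r + 2)*(r + 4)*(r + 2)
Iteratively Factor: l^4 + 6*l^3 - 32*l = (l + 4)*(l^3 + 2*l^2 - 8*l) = l*(l + 4)*(l^2 + 2*l - 8) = l*(l + 4)^2*(l - 2)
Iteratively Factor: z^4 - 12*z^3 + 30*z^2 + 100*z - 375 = (z - 5)*(z^3 - 7*z^2 - 5*z + 75) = (z - 5)^2*(z^2 - 2*z - 15) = (z - 5)^2*(z + 3)*(z - 5)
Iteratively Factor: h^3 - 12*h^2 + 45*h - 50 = (h - 5)*(h^2 - 7*h + 10) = (h - 5)*(h - 2)*(h - 5)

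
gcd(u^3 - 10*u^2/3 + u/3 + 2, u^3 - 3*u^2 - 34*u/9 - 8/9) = u + 2/3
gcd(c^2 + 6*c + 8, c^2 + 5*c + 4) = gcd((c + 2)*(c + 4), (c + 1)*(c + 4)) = c + 4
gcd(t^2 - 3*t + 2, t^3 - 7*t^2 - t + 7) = t - 1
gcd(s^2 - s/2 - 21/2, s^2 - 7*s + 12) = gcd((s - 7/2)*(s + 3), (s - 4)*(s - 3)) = 1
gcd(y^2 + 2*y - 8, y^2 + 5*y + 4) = y + 4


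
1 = 1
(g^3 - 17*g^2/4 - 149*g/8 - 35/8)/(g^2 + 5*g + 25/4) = (4*g^2 - 27*g - 7)/(2*(2*g + 5))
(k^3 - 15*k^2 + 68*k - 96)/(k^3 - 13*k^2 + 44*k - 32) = (k - 3)/(k - 1)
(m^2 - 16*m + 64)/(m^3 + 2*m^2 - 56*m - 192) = (m - 8)/(m^2 + 10*m + 24)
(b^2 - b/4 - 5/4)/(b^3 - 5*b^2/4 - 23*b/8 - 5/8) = 2*(4*b - 5)/(8*b^2 - 18*b - 5)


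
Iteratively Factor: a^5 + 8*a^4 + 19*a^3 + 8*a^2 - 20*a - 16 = (a + 2)*(a^4 + 6*a^3 + 7*a^2 - 6*a - 8) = (a + 2)*(a + 4)*(a^3 + 2*a^2 - a - 2) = (a + 2)^2*(a + 4)*(a^2 - 1) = (a - 1)*(a + 2)^2*(a + 4)*(a + 1)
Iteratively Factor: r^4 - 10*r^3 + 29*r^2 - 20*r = (r - 5)*(r^3 - 5*r^2 + 4*r) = (r - 5)*(r - 4)*(r^2 - r) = r*(r - 5)*(r - 4)*(r - 1)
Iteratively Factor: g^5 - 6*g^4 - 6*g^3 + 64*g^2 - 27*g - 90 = (g + 3)*(g^4 - 9*g^3 + 21*g^2 + g - 30) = (g - 5)*(g + 3)*(g^3 - 4*g^2 + g + 6) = (g - 5)*(g + 1)*(g + 3)*(g^2 - 5*g + 6) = (g - 5)*(g - 2)*(g + 1)*(g + 3)*(g - 3)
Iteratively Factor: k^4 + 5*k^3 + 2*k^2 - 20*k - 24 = (k + 3)*(k^3 + 2*k^2 - 4*k - 8) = (k + 2)*(k + 3)*(k^2 - 4) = (k - 2)*(k + 2)*(k + 3)*(k + 2)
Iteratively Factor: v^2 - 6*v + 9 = (v - 3)*(v - 3)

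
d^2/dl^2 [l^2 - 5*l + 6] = 2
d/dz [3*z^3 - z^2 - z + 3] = 9*z^2 - 2*z - 1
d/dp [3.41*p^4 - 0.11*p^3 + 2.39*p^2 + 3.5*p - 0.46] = 13.64*p^3 - 0.33*p^2 + 4.78*p + 3.5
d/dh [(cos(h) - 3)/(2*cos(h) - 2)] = -sin(h)/(cos(h) - 1)^2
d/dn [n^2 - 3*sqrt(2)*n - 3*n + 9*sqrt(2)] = 2*n - 3*sqrt(2) - 3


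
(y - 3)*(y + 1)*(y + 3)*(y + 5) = y^4 + 6*y^3 - 4*y^2 - 54*y - 45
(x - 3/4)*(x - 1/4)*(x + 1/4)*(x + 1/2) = x^4 - x^3/4 - 7*x^2/16 + x/64 + 3/128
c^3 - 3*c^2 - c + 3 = (c - 3)*(c - 1)*(c + 1)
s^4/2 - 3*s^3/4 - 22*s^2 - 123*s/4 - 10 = (s/2 + 1/2)*(s - 8)*(s + 1/2)*(s + 5)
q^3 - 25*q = q*(q - 5)*(q + 5)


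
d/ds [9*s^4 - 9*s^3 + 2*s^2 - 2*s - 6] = 36*s^3 - 27*s^2 + 4*s - 2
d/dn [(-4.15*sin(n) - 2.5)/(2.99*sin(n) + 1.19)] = 2.5365*cos(n)/(2.99*sin(n) + 1.19)^2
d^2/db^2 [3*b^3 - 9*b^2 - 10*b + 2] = 18*b - 18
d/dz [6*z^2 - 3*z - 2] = 12*z - 3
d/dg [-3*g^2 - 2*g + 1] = -6*g - 2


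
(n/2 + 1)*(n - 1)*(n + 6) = n^3/2 + 7*n^2/2 + 2*n - 6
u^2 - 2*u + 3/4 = (u - 3/2)*(u - 1/2)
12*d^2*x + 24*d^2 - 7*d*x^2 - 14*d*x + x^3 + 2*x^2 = (-4*d + x)*(-3*d + x)*(x + 2)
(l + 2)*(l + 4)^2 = l^3 + 10*l^2 + 32*l + 32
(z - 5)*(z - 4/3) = z^2 - 19*z/3 + 20/3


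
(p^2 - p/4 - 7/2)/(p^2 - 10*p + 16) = (p + 7/4)/(p - 8)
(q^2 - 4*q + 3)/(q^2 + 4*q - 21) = (q - 1)/(q + 7)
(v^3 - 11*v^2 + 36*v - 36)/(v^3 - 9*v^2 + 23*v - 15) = (v^2 - 8*v + 12)/(v^2 - 6*v + 5)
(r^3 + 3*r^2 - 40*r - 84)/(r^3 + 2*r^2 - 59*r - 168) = (r^2 - 4*r - 12)/(r^2 - 5*r - 24)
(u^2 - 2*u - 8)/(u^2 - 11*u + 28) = (u + 2)/(u - 7)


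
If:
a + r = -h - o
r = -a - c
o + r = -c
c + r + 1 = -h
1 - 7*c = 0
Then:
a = 4/7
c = 1/7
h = -3/7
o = 4/7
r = -5/7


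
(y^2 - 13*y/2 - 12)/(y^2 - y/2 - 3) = (y - 8)/(y - 2)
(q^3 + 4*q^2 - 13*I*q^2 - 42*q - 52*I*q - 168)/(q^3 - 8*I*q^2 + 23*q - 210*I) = (q + 4)/(q + 5*I)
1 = 1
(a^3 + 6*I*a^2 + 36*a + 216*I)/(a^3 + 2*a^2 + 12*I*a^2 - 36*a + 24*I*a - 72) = (a - 6*I)/(a + 2)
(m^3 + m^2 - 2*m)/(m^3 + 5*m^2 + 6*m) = (m - 1)/(m + 3)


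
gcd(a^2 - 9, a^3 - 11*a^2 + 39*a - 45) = a - 3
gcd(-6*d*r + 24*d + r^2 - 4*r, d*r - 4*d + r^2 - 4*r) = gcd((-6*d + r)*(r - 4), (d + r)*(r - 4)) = r - 4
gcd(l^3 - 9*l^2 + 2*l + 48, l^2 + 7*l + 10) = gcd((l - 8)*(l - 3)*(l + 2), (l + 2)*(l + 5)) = l + 2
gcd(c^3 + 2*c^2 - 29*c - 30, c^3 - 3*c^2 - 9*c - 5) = c^2 - 4*c - 5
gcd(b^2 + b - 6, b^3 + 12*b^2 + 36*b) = 1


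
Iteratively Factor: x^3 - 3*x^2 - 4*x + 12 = (x + 2)*(x^2 - 5*x + 6) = (x - 3)*(x + 2)*(x - 2)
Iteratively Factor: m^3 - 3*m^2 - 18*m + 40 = (m + 4)*(m^2 - 7*m + 10) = (m - 5)*(m + 4)*(m - 2)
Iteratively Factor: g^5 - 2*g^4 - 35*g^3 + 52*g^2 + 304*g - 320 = (g - 1)*(g^4 - g^3 - 36*g^2 + 16*g + 320) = (g - 5)*(g - 1)*(g^3 + 4*g^2 - 16*g - 64) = (g - 5)*(g - 1)*(g + 4)*(g^2 - 16) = (g - 5)*(g - 4)*(g - 1)*(g + 4)*(g + 4)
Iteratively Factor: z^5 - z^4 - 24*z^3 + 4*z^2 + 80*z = (z)*(z^4 - z^3 - 24*z^2 + 4*z + 80) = z*(z + 4)*(z^3 - 5*z^2 - 4*z + 20) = z*(z - 2)*(z + 4)*(z^2 - 3*z - 10) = z*(z - 2)*(z + 2)*(z + 4)*(z - 5)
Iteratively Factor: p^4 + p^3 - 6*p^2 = (p)*(p^3 + p^2 - 6*p) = p*(p + 3)*(p^2 - 2*p) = p*(p - 2)*(p + 3)*(p)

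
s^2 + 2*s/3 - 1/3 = (s - 1/3)*(s + 1)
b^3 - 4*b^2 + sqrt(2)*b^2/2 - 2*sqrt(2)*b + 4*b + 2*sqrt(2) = (b - 2)^2*(b + sqrt(2)/2)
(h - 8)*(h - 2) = h^2 - 10*h + 16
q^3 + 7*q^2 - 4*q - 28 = (q - 2)*(q + 2)*(q + 7)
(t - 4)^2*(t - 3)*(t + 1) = t^4 - 10*t^3 + 29*t^2 - 8*t - 48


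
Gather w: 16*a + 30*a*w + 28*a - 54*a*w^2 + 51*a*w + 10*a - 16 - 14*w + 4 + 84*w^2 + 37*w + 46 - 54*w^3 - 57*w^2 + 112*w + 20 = 54*a - 54*w^3 + w^2*(27 - 54*a) + w*(81*a + 135) + 54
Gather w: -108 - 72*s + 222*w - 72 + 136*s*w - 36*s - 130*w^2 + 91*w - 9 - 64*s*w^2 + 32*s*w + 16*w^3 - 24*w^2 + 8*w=-108*s + 16*w^3 + w^2*(-64*s - 154) + w*(168*s + 321) - 189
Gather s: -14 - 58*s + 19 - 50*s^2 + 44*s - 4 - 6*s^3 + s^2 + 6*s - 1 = -6*s^3 - 49*s^2 - 8*s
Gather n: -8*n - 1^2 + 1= -8*n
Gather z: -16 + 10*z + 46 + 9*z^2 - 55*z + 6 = 9*z^2 - 45*z + 36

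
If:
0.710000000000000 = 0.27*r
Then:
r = 2.63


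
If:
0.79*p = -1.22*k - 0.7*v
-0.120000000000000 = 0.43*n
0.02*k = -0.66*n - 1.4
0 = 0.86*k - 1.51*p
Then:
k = -60.79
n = -0.28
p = -34.62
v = 145.02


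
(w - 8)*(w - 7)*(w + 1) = w^3 - 14*w^2 + 41*w + 56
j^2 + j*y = j*(j + y)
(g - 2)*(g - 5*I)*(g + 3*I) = g^3 - 2*g^2 - 2*I*g^2 + 15*g + 4*I*g - 30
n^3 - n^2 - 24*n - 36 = (n - 6)*(n + 2)*(n + 3)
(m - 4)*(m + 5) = m^2 + m - 20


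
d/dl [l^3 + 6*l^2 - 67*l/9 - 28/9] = 3*l^2 + 12*l - 67/9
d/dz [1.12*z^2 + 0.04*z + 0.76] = 2.24*z + 0.04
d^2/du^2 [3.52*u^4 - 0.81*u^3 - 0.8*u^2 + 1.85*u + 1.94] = 42.24*u^2 - 4.86*u - 1.6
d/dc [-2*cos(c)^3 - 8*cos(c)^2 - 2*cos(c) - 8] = 2*(3*cos(c)^2 + 8*cos(c) + 1)*sin(c)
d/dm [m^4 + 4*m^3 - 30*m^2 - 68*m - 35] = 4*m^3 + 12*m^2 - 60*m - 68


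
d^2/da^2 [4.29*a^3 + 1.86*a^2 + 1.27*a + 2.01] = 25.74*a + 3.72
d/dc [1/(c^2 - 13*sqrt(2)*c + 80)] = (-2*c + 13*sqrt(2))/(c^2 - 13*sqrt(2)*c + 80)^2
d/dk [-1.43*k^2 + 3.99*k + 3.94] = 3.99 - 2.86*k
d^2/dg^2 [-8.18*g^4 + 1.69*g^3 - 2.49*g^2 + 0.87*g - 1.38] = -98.16*g^2 + 10.14*g - 4.98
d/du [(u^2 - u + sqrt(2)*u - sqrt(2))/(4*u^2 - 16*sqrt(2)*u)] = (-5*sqrt(2)*u^2 + u^2 + 2*sqrt(2)*u - 8)/(4*u^2*(u^2 - 8*sqrt(2)*u + 32))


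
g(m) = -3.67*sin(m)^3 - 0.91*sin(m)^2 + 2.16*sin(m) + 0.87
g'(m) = -11.01*sin(m)^2*cos(m) - 1.82*sin(m)*cos(m) + 2.16*cos(m)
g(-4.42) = -1.12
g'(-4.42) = 2.79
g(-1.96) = 1.00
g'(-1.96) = 2.12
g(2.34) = 0.59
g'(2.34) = 3.36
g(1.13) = -0.64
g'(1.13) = -3.62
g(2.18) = 0.01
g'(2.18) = 3.86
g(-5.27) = -0.19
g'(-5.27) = -3.87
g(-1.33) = 1.28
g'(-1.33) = -1.54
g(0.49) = 1.30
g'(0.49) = -1.00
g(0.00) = 0.87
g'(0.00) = 2.16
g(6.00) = 0.28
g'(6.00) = 1.74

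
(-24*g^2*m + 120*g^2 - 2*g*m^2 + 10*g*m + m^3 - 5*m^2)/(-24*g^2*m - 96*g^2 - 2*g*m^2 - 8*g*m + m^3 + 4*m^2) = (m - 5)/(m + 4)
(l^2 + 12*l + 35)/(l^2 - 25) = (l + 7)/(l - 5)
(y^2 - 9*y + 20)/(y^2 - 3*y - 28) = (-y^2 + 9*y - 20)/(-y^2 + 3*y + 28)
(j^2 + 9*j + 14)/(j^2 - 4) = (j + 7)/(j - 2)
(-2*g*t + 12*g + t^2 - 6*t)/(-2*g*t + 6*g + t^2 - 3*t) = (t - 6)/(t - 3)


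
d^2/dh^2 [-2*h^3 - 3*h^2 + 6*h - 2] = -12*h - 6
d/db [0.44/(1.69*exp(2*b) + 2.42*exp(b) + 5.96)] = (-1.4872*exp(b) - 1.0648)*exp(b)/(1.69*exp(2*b) + 2.42*exp(b) + 5.96)^2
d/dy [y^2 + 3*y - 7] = 2*y + 3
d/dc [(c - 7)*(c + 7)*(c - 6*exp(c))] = -6*c^2*exp(c) + 3*c^2 - 12*c*exp(c) + 294*exp(c) - 49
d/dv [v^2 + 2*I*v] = 2*v + 2*I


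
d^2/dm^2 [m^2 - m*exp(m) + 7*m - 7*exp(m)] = -m*exp(m) - 9*exp(m) + 2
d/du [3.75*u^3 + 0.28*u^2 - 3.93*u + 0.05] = 11.25*u^2 + 0.56*u - 3.93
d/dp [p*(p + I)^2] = (p + I)*(3*p + I)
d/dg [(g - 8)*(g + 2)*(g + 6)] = 3*g^2 - 52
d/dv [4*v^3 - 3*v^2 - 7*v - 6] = 12*v^2 - 6*v - 7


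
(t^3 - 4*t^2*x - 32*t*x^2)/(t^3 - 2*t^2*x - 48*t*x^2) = (t + 4*x)/(t + 6*x)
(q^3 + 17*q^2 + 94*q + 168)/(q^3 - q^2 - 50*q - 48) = (q^2 + 11*q + 28)/(q^2 - 7*q - 8)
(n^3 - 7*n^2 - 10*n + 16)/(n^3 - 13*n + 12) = (n^2 - 6*n - 16)/(n^2 + n - 12)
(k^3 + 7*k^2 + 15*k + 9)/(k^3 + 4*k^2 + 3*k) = (k + 3)/k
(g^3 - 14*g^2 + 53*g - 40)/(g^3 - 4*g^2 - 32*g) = (g^2 - 6*g + 5)/(g*(g + 4))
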